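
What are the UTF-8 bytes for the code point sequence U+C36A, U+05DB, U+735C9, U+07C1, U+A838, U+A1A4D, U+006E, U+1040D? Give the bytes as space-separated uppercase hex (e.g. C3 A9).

U+C36A: 3-byte form → EC 8D AA.
U+05DB: 2-byte form → D7 9B.
U+735C9: 4-byte form → F1 B3 97 89.
U+07C1: 2-byte form → DF 81.
U+A838: 3-byte form → EA A0 B8.
U+A1A4D: 4-byte form → F2 A1 A9 8D.
U+006E: 1-byte form → 6E.
U+1040D: 4-byte form → F0 90 90 8D.
Concatenated (23 bytes): EC 8D AA D7 9B F1 B3 97 89 DF 81 EA A0 B8 F2 A1 A9 8D 6E F0 90 90 8D.

EC 8D AA D7 9B F1 B3 97 89 DF 81 EA A0 B8 F2 A1 A9 8D 6E F0 90 90 8D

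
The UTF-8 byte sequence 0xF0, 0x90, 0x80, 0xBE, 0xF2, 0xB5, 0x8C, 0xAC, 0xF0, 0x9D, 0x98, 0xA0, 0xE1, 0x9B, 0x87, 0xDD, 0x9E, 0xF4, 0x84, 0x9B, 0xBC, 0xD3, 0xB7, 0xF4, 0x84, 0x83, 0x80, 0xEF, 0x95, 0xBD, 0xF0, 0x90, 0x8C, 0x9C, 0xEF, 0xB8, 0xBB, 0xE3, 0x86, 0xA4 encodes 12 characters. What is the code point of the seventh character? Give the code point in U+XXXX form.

Offset 0: leading byte 0xF0 = 11110000 → 4-byte char #1 = F0 90 80 BE.
Offset 4: leading byte 0xF2 = 11110010 → 4-byte char #2 = F2 B5 8C AC.
Offset 8: leading byte 0xF0 = 11110000 → 4-byte char #3 = F0 9D 98 A0.
Offset 12: leading byte 0xE1 = 11100001 → 3-byte char #4 = E1 9B 87.
Offset 15: leading byte 0xDD = 11011101 → 2-byte char #5 = DD 9E.
Offset 17: leading byte 0xF4 = 11110100 → 4-byte char #6 = F4 84 9B BC.
Offset 21: leading byte 0xD3 = 11010011 → 2-byte char #7 = D3 B7.
Leading byte 0xD3 = 11010011 matches 110xxxxx → 2-byte sequence.
Byte 1: 0xD3 = 11010011, payload 10011 (5 bits).
Byte 2: 0xB7 = 10110111 (10xxxxxx ✓), payload 110111.
Concatenate: 10011110111 = 0x4F7 (11 bits → U+04F7).

U+04F7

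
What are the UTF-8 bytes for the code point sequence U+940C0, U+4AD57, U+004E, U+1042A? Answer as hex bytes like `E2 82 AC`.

F2 94 83 80 F1 8A B5 97 4E F0 90 90 AA

U+940C0: 4-byte form → F2 94 83 80.
U+4AD57: 4-byte form → F1 8A B5 97.
U+004E: 1-byte form → 4E.
U+1042A: 4-byte form → F0 90 90 AA.
Concatenated (13 bytes): F2 94 83 80 F1 8A B5 97 4E F0 90 90 AA.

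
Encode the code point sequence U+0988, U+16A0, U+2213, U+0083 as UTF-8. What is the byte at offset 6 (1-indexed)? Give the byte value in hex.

1-indexed offset 6 is 0-indexed offset 5.
U+0988 → 3-byte form E0 A6 88 at offsets 0–2.
U+16A0 → 3-byte form E1 9A A0 at offsets 3–5.
Offset 5 falls in char 2's range; it's byte 3 of E1 9A A0 = 0xA0.

0xA0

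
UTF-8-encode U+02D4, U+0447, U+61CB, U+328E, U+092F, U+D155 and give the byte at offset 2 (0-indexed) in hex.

U+02D4 → 2-byte form CB 94 at offsets 0–1.
U+0447 → 2-byte form D1 87 at offsets 2–3.
Offset 2 falls in char 2's range; it's byte 1 of D1 87 = 0xD1.

0xD1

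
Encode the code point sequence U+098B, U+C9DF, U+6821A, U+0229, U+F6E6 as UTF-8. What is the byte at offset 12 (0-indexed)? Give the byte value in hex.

0xEF

U+098B → 3-byte form E0 A6 8B at offsets 0–2.
U+C9DF → 3-byte form EC A7 9F at offsets 3–5.
U+6821A → 4-byte form F1 A8 88 9A at offsets 6–9.
U+0229 → 2-byte form C8 A9 at offsets 10–11.
U+F6E6 → 3-byte form EF 9B A6 at offsets 12–14.
Offset 12 falls in char 5's range; it's byte 1 of EF 9B A6 = 0xEF.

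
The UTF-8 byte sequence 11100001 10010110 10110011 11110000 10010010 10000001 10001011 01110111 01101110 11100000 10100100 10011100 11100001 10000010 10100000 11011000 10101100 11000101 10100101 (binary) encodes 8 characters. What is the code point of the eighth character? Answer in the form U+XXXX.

Offset 0: leading byte 0xE1 = 11100001 → 3-byte char #1 = E1 96 B3.
Offset 3: leading byte 0xF0 = 11110000 → 4-byte char #2 = F0 92 81 8B.
Offset 7: leading byte 0x77 = 01110111 → 1-byte char #3 = 77.
Offset 8: leading byte 0x6E = 01101110 → 1-byte char #4 = 6E.
Offset 9: leading byte 0xE0 = 11100000 → 3-byte char #5 = E0 A4 9C.
Offset 12: leading byte 0xE1 = 11100001 → 3-byte char #6 = E1 82 A0.
Offset 15: leading byte 0xD8 = 11011000 → 2-byte char #7 = D8 AC.
Offset 17: leading byte 0xC5 = 11000101 → 2-byte char #8 = C5 A5.
Leading byte 0xC5 = 11000101 matches 110xxxxx → 2-byte sequence.
Byte 1: 0xC5 = 11000101, payload 00101 (5 bits).
Byte 2: 0xA5 = 10100101 (10xxxxxx ✓), payload 100101.
Concatenate: 00101100101 = 0x165 (11 bits → U+0165).

U+0165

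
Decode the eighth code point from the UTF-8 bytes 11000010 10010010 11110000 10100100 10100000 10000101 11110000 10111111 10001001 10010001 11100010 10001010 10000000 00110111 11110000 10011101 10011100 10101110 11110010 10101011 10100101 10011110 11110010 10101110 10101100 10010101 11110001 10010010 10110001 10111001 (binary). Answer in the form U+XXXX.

Offset 0: leading byte 0xC2 = 11000010 → 2-byte char #1 = C2 92.
Offset 2: leading byte 0xF0 = 11110000 → 4-byte char #2 = F0 A4 A0 85.
Offset 6: leading byte 0xF0 = 11110000 → 4-byte char #3 = F0 BF 89 91.
Offset 10: leading byte 0xE2 = 11100010 → 3-byte char #4 = E2 8A 80.
Offset 13: leading byte 0x37 = 00110111 → 1-byte char #5 = 37.
Offset 14: leading byte 0xF0 = 11110000 → 4-byte char #6 = F0 9D 9C AE.
Offset 18: leading byte 0xF2 = 11110010 → 4-byte char #7 = F2 AB A5 9E.
Offset 22: leading byte 0xF2 = 11110010 → 4-byte char #8 = F2 AE AC 95.
Leading byte 0xF2 = 11110010 matches 11110xxx → 4-byte sequence.
Byte 1: 0xF2 = 11110010, payload 010 (3 bits).
Byte 2: 0xAE = 10101110 (10xxxxxx ✓), payload 101110.
Byte 3: 0xAC = 10101100 (10xxxxxx ✓), payload 101100.
Byte 4: 0x95 = 10010101 (10xxxxxx ✓), payload 010101.
Concatenate: 010101110101100010101 = 0xAEB15 (21 bits → U+AEB15).

U+AEB15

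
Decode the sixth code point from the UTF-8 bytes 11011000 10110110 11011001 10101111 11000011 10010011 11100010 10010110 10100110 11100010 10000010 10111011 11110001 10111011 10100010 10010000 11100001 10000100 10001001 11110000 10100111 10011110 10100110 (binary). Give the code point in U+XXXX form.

U+7B890

Offset 0: leading byte 0xD8 = 11011000 → 2-byte char #1 = D8 B6.
Offset 2: leading byte 0xD9 = 11011001 → 2-byte char #2 = D9 AF.
Offset 4: leading byte 0xC3 = 11000011 → 2-byte char #3 = C3 93.
Offset 6: leading byte 0xE2 = 11100010 → 3-byte char #4 = E2 96 A6.
Offset 9: leading byte 0xE2 = 11100010 → 3-byte char #5 = E2 82 BB.
Offset 12: leading byte 0xF1 = 11110001 → 4-byte char #6 = F1 BB A2 90.
Leading byte 0xF1 = 11110001 matches 11110xxx → 4-byte sequence.
Byte 1: 0xF1 = 11110001, payload 001 (3 bits).
Byte 2: 0xBB = 10111011 (10xxxxxx ✓), payload 111011.
Byte 3: 0xA2 = 10100010 (10xxxxxx ✓), payload 100010.
Byte 4: 0x90 = 10010000 (10xxxxxx ✓), payload 010000.
Concatenate: 001111011100010010000 = 0x7B890 (21 bits → U+7B890).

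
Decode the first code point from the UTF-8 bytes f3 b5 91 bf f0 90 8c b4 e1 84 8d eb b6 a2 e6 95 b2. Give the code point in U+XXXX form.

Offset 0: leading byte 0xF3 = 11110011 → 4-byte char #1 = F3 B5 91 BF.
Leading byte 0xF3 = 11110011 matches 11110xxx → 4-byte sequence.
Byte 1: 0xF3 = 11110011, payload 011 (3 bits).
Byte 2: 0xB5 = 10110101 (10xxxxxx ✓), payload 110101.
Byte 3: 0x91 = 10010001 (10xxxxxx ✓), payload 010001.
Byte 4: 0xBF = 10111111 (10xxxxxx ✓), payload 111111.
Concatenate: 011110101010001111111 = 0xF547F (21 bits → U+F547F).

U+F547F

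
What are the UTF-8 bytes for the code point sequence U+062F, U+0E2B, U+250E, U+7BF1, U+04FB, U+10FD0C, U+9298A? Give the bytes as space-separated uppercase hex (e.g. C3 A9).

D8 AF E0 B8 AB E2 94 8E E7 AF B1 D3 BB F4 8F B4 8C F2 92 A6 8A

U+062F: 2-byte form → D8 AF.
U+0E2B: 3-byte form → E0 B8 AB.
U+250E: 3-byte form → E2 94 8E.
U+7BF1: 3-byte form → E7 AF B1.
U+04FB: 2-byte form → D3 BB.
U+10FD0C: 4-byte form → F4 8F B4 8C.
U+9298A: 4-byte form → F2 92 A6 8A.
Concatenated (21 bytes): D8 AF E0 B8 AB E2 94 8E E7 AF B1 D3 BB F4 8F B4 8C F2 92 A6 8A.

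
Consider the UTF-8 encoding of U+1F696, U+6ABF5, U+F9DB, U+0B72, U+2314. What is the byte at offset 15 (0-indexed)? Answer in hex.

0x8C

U+1F696 → 4-byte form F0 9F 9A 96 at offsets 0–3.
U+6ABF5 → 4-byte form F1 AA AF B5 at offsets 4–7.
U+F9DB → 3-byte form EF A7 9B at offsets 8–10.
U+0B72 → 3-byte form E0 AD B2 at offsets 11–13.
U+2314 → 3-byte form E2 8C 94 at offsets 14–16.
Offset 15 falls in char 5's range; it's byte 2 of E2 8C 94 = 0x8C.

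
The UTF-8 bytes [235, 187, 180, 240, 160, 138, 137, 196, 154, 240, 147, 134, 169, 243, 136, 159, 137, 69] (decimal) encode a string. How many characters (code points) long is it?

6

Byte at offset 0: 0xEB = 11101011 → 3-byte char (#1). Advance 3.
Byte at offset 3: 0xF0 = 11110000 → 4-byte char (#2). Advance 4.
Byte at offset 7: 0xC4 = 11000100 → 2-byte char (#3). Advance 2.
Byte at offset 9: 0xF0 = 11110000 → 4-byte char (#4). Advance 4.
Byte at offset 13: 0xF3 = 11110011 → 4-byte char (#5). Advance 4.
Byte at offset 17: 0x45 = 01000101 → 1-byte char (#6). Advance 1.
Reached end at offset 18 after 6 code points.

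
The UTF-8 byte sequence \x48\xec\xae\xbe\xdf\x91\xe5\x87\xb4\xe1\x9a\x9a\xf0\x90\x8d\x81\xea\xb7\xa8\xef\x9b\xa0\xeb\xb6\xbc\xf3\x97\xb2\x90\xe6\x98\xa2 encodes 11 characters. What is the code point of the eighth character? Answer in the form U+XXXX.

U+F6E0

Offset 0: leading byte 0x48 = 01001000 → 1-byte char #1 = 48.
Offset 1: leading byte 0xEC = 11101100 → 3-byte char #2 = EC AE BE.
Offset 4: leading byte 0xDF = 11011111 → 2-byte char #3 = DF 91.
Offset 6: leading byte 0xE5 = 11100101 → 3-byte char #4 = E5 87 B4.
Offset 9: leading byte 0xE1 = 11100001 → 3-byte char #5 = E1 9A 9A.
Offset 12: leading byte 0xF0 = 11110000 → 4-byte char #6 = F0 90 8D 81.
Offset 16: leading byte 0xEA = 11101010 → 3-byte char #7 = EA B7 A8.
Offset 19: leading byte 0xEF = 11101111 → 3-byte char #8 = EF 9B A0.
Leading byte 0xEF = 11101111 matches 1110xxxx → 3-byte sequence.
Byte 1: 0xEF = 11101111, payload 1111 (4 bits).
Byte 2: 0x9B = 10011011 (10xxxxxx ✓), payload 011011.
Byte 3: 0xA0 = 10100000 (10xxxxxx ✓), payload 100000.
Concatenate: 1111011011100000 = 0xF6E0 (16 bits → U+F6E0).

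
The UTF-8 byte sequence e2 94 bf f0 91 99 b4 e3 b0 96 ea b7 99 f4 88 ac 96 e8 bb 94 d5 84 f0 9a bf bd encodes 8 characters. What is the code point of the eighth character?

Offset 0: leading byte 0xE2 = 11100010 → 3-byte char #1 = E2 94 BF.
Offset 3: leading byte 0xF0 = 11110000 → 4-byte char #2 = F0 91 99 B4.
Offset 7: leading byte 0xE3 = 11100011 → 3-byte char #3 = E3 B0 96.
Offset 10: leading byte 0xEA = 11101010 → 3-byte char #4 = EA B7 99.
Offset 13: leading byte 0xF4 = 11110100 → 4-byte char #5 = F4 88 AC 96.
Offset 17: leading byte 0xE8 = 11101000 → 3-byte char #6 = E8 BB 94.
Offset 20: leading byte 0xD5 = 11010101 → 2-byte char #7 = D5 84.
Offset 22: leading byte 0xF0 = 11110000 → 4-byte char #8 = F0 9A BF BD.
Leading byte 0xF0 = 11110000 matches 11110xxx → 4-byte sequence.
Byte 1: 0xF0 = 11110000, payload 000 (3 bits).
Byte 2: 0x9A = 10011010 (10xxxxxx ✓), payload 011010.
Byte 3: 0xBF = 10111111 (10xxxxxx ✓), payload 111111.
Byte 4: 0xBD = 10111101 (10xxxxxx ✓), payload 111101.
Concatenate: 000011010111111111101 = 0x1AFFD (21 bits → U+1AFFD).

U+1AFFD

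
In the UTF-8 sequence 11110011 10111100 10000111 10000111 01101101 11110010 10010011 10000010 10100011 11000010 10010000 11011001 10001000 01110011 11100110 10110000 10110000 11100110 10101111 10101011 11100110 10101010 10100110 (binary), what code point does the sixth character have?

Offset 0: leading byte 0xF3 = 11110011 → 4-byte char #1 = F3 BC 87 87.
Offset 4: leading byte 0x6D = 01101101 → 1-byte char #2 = 6D.
Offset 5: leading byte 0xF2 = 11110010 → 4-byte char #3 = F2 93 82 A3.
Offset 9: leading byte 0xC2 = 11000010 → 2-byte char #4 = C2 90.
Offset 11: leading byte 0xD9 = 11011001 → 2-byte char #5 = D9 88.
Offset 13: leading byte 0x73 = 01110011 → 1-byte char #6 = 73.
Leading byte 0x73 = 01110011 matches 0xxxxxxx → 1-byte sequence.
Byte 1: 0x73 = 01110011, payload 1110011 (7 bits).
Concatenate: 1110011 = 0x73 (7 bits → U+0073).

U+0073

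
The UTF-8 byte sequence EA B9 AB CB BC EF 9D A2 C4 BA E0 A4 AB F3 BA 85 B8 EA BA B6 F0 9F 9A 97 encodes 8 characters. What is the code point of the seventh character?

Offset 0: leading byte 0xEA = 11101010 → 3-byte char #1 = EA B9 AB.
Offset 3: leading byte 0xCB = 11001011 → 2-byte char #2 = CB BC.
Offset 5: leading byte 0xEF = 11101111 → 3-byte char #3 = EF 9D A2.
Offset 8: leading byte 0xC4 = 11000100 → 2-byte char #4 = C4 BA.
Offset 10: leading byte 0xE0 = 11100000 → 3-byte char #5 = E0 A4 AB.
Offset 13: leading byte 0xF3 = 11110011 → 4-byte char #6 = F3 BA 85 B8.
Offset 17: leading byte 0xEA = 11101010 → 3-byte char #7 = EA BA B6.
Leading byte 0xEA = 11101010 matches 1110xxxx → 3-byte sequence.
Byte 1: 0xEA = 11101010, payload 1010 (4 bits).
Byte 2: 0xBA = 10111010 (10xxxxxx ✓), payload 111010.
Byte 3: 0xB6 = 10110110 (10xxxxxx ✓), payload 110110.
Concatenate: 1010111010110110 = 0xAEB6 (16 bits → U+AEB6).

U+AEB6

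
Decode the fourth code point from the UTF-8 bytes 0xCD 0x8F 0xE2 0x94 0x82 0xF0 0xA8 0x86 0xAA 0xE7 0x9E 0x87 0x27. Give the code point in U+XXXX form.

U+7787

Offset 0: leading byte 0xCD = 11001101 → 2-byte char #1 = CD 8F.
Offset 2: leading byte 0xE2 = 11100010 → 3-byte char #2 = E2 94 82.
Offset 5: leading byte 0xF0 = 11110000 → 4-byte char #3 = F0 A8 86 AA.
Offset 9: leading byte 0xE7 = 11100111 → 3-byte char #4 = E7 9E 87.
Leading byte 0xE7 = 11100111 matches 1110xxxx → 3-byte sequence.
Byte 1: 0xE7 = 11100111, payload 0111 (4 bits).
Byte 2: 0x9E = 10011110 (10xxxxxx ✓), payload 011110.
Byte 3: 0x87 = 10000111 (10xxxxxx ✓), payload 000111.
Concatenate: 0111011110000111 = 0x7787 (16 bits → U+7787).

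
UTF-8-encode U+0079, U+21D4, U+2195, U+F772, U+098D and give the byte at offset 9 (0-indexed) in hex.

0xB2

U+0079 → 1-byte form 79 at offsets 0–0.
U+21D4 → 3-byte form E2 87 94 at offsets 1–3.
U+2195 → 3-byte form E2 86 95 at offsets 4–6.
U+F772 → 3-byte form EF 9D B2 at offsets 7–9.
Offset 9 falls in char 4's range; it's byte 3 of EF 9D B2 = 0xB2.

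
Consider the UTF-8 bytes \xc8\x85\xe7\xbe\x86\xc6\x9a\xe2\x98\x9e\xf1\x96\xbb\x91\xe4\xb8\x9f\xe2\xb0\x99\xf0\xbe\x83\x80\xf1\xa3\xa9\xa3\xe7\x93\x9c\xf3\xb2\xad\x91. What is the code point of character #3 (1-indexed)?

Offset 0: leading byte 0xC8 = 11001000 → 2-byte char #1 = C8 85.
Offset 2: leading byte 0xE7 = 11100111 → 3-byte char #2 = E7 BE 86.
Offset 5: leading byte 0xC6 = 11000110 → 2-byte char #3 = C6 9A.
Leading byte 0xC6 = 11000110 matches 110xxxxx → 2-byte sequence.
Byte 1: 0xC6 = 11000110, payload 00110 (5 bits).
Byte 2: 0x9A = 10011010 (10xxxxxx ✓), payload 011010.
Concatenate: 00110011010 = 0x19A (11 bits → U+019A).

U+019A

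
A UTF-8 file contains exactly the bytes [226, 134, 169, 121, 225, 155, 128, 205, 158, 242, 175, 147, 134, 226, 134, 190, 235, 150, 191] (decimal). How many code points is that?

7

Byte at offset 0: 0xE2 = 11100010 → 3-byte char (#1). Advance 3.
Byte at offset 3: 0x79 = 01111001 → 1-byte char (#2). Advance 1.
Byte at offset 4: 0xE1 = 11100001 → 3-byte char (#3). Advance 3.
Byte at offset 7: 0xCD = 11001101 → 2-byte char (#4). Advance 2.
Byte at offset 9: 0xF2 = 11110010 → 4-byte char (#5). Advance 4.
Byte at offset 13: 0xE2 = 11100010 → 3-byte char (#6). Advance 3.
Byte at offset 16: 0xEB = 11101011 → 3-byte char (#7). Advance 3.
Reached end at offset 19 after 7 code points.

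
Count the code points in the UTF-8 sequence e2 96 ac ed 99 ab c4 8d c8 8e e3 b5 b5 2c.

6

Byte at offset 0: 0xE2 = 11100010 → 3-byte char (#1). Advance 3.
Byte at offset 3: 0xED = 11101101 → 3-byte char (#2). Advance 3.
Byte at offset 6: 0xC4 = 11000100 → 2-byte char (#3). Advance 2.
Byte at offset 8: 0xC8 = 11001000 → 2-byte char (#4). Advance 2.
Byte at offset 10: 0xE3 = 11100011 → 3-byte char (#5). Advance 3.
Byte at offset 13: 0x2C = 00101100 → 1-byte char (#6). Advance 1.
Reached end at offset 14 after 6 code points.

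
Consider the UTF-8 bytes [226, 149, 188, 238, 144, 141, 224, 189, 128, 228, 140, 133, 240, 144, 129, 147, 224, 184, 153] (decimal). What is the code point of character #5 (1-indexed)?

U+10053

Offset 0: leading byte 0xE2 = 11100010 → 3-byte char #1 = E2 95 BC.
Offset 3: leading byte 0xEE = 11101110 → 3-byte char #2 = EE 90 8D.
Offset 6: leading byte 0xE0 = 11100000 → 3-byte char #3 = E0 BD 80.
Offset 9: leading byte 0xE4 = 11100100 → 3-byte char #4 = E4 8C 85.
Offset 12: leading byte 0xF0 = 11110000 → 4-byte char #5 = F0 90 81 93.
Leading byte 0xF0 = 11110000 matches 11110xxx → 4-byte sequence.
Byte 1: 0xF0 = 11110000, payload 000 (3 bits).
Byte 2: 0x90 = 10010000 (10xxxxxx ✓), payload 010000.
Byte 3: 0x81 = 10000001 (10xxxxxx ✓), payload 000001.
Byte 4: 0x93 = 10010011 (10xxxxxx ✓), payload 010011.
Concatenate: 000010000000001010011 = 0x10053 (21 bits → U+10053).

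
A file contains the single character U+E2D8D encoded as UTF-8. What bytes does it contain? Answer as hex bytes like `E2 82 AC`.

U+E2D8D = 0xE2D8D = 929165 decimal. In range U+10000–U+10FFFF → 4-byte form: 11110xxx 10xxxxxx 10xxxxxx 10xxxxxx.
Binary (21 bits): 011100010110110001101.
Split 3+6+6+6: 011 | 100010 | 110110 | 001101.
Byte 1: 11110011 = 0xF3.
Byte 2: 10100010 = 0xA2.
Byte 3: 10110110 = 0xB6.
Byte 4: 10001101 = 0x8D.

F3 A2 B6 8D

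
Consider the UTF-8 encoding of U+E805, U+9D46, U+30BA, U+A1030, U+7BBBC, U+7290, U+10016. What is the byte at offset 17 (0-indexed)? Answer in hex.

U+E805 → 3-byte form EE A0 85 at offsets 0–2.
U+9D46 → 3-byte form E9 B5 86 at offsets 3–5.
U+30BA → 3-byte form E3 82 BA at offsets 6–8.
U+A1030 → 4-byte form F2 A1 80 B0 at offsets 9–12.
U+7BBBC → 4-byte form F1 BB AE BC at offsets 13–16.
U+7290 → 3-byte form E7 8A 90 at offsets 17–19.
Offset 17 falls in char 6's range; it's byte 1 of E7 8A 90 = 0xE7.

0xE7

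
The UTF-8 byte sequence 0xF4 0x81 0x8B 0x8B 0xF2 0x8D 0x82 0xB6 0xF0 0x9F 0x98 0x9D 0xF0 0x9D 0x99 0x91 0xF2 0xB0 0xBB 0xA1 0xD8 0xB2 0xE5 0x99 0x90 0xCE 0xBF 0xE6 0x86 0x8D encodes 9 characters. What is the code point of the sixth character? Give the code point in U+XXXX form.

U+0632

Offset 0: leading byte 0xF4 = 11110100 → 4-byte char #1 = F4 81 8B 8B.
Offset 4: leading byte 0xF2 = 11110010 → 4-byte char #2 = F2 8D 82 B6.
Offset 8: leading byte 0xF0 = 11110000 → 4-byte char #3 = F0 9F 98 9D.
Offset 12: leading byte 0xF0 = 11110000 → 4-byte char #4 = F0 9D 99 91.
Offset 16: leading byte 0xF2 = 11110010 → 4-byte char #5 = F2 B0 BB A1.
Offset 20: leading byte 0xD8 = 11011000 → 2-byte char #6 = D8 B2.
Leading byte 0xD8 = 11011000 matches 110xxxxx → 2-byte sequence.
Byte 1: 0xD8 = 11011000, payload 11000 (5 bits).
Byte 2: 0xB2 = 10110010 (10xxxxxx ✓), payload 110010.
Concatenate: 11000110010 = 0x632 (11 bits → U+0632).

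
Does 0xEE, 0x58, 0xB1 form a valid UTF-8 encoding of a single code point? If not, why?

Leading byte 0xEE = 11101110 → 3-byte form.
Byte 2 is 0x58 = 01011000, which is not 10xxxxxx — expected a continuation byte.

invalid (non-continuation byte where continuation expected)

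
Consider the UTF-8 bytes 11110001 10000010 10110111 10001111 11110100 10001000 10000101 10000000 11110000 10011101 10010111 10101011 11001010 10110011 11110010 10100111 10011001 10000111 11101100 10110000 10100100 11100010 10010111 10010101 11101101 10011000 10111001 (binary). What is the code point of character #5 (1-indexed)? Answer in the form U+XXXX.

U+A7647

Offset 0: leading byte 0xF1 = 11110001 → 4-byte char #1 = F1 82 B7 8F.
Offset 4: leading byte 0xF4 = 11110100 → 4-byte char #2 = F4 88 85 80.
Offset 8: leading byte 0xF0 = 11110000 → 4-byte char #3 = F0 9D 97 AB.
Offset 12: leading byte 0xCA = 11001010 → 2-byte char #4 = CA B3.
Offset 14: leading byte 0xF2 = 11110010 → 4-byte char #5 = F2 A7 99 87.
Leading byte 0xF2 = 11110010 matches 11110xxx → 4-byte sequence.
Byte 1: 0xF2 = 11110010, payload 010 (3 bits).
Byte 2: 0xA7 = 10100111 (10xxxxxx ✓), payload 100111.
Byte 3: 0x99 = 10011001 (10xxxxxx ✓), payload 011001.
Byte 4: 0x87 = 10000111 (10xxxxxx ✓), payload 000111.
Concatenate: 010100111011001000111 = 0xA7647 (21 bits → U+A7647).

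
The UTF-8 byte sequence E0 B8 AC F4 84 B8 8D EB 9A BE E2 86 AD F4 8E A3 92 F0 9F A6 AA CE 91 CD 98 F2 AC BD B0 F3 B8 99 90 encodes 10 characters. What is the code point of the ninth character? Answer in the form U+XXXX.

U+ACF70

Offset 0: leading byte 0xE0 = 11100000 → 3-byte char #1 = E0 B8 AC.
Offset 3: leading byte 0xF4 = 11110100 → 4-byte char #2 = F4 84 B8 8D.
Offset 7: leading byte 0xEB = 11101011 → 3-byte char #3 = EB 9A BE.
Offset 10: leading byte 0xE2 = 11100010 → 3-byte char #4 = E2 86 AD.
Offset 13: leading byte 0xF4 = 11110100 → 4-byte char #5 = F4 8E A3 92.
Offset 17: leading byte 0xF0 = 11110000 → 4-byte char #6 = F0 9F A6 AA.
Offset 21: leading byte 0xCE = 11001110 → 2-byte char #7 = CE 91.
Offset 23: leading byte 0xCD = 11001101 → 2-byte char #8 = CD 98.
Offset 25: leading byte 0xF2 = 11110010 → 4-byte char #9 = F2 AC BD B0.
Leading byte 0xF2 = 11110010 matches 11110xxx → 4-byte sequence.
Byte 1: 0xF2 = 11110010, payload 010 (3 bits).
Byte 2: 0xAC = 10101100 (10xxxxxx ✓), payload 101100.
Byte 3: 0xBD = 10111101 (10xxxxxx ✓), payload 111101.
Byte 4: 0xB0 = 10110000 (10xxxxxx ✓), payload 110000.
Concatenate: 010101100111101110000 = 0xACF70 (21 bits → U+ACF70).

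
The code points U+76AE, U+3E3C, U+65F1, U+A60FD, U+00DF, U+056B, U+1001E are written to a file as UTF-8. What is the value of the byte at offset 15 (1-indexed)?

1-indexed offset 15 is 0-indexed offset 14.
U+76AE → 3-byte form E7 9A AE at offsets 0–2.
U+3E3C → 3-byte form E3 B8 BC at offsets 3–5.
U+65F1 → 3-byte form E6 97 B1 at offsets 6–8.
U+A60FD → 4-byte form F2 A6 83 BD at offsets 9–12.
U+00DF → 2-byte form C3 9F at offsets 13–14.
Offset 14 falls in char 5's range; it's byte 2 of C3 9F = 0x9F.

0x9F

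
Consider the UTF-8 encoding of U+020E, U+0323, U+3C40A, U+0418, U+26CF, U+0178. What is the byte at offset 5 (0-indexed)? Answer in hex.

0xBC

U+020E → 2-byte form C8 8E at offsets 0–1.
U+0323 → 2-byte form CC A3 at offsets 2–3.
U+3C40A → 4-byte form F0 BC 90 8A at offsets 4–7.
Offset 5 falls in char 3's range; it's byte 2 of F0 BC 90 8A = 0xBC.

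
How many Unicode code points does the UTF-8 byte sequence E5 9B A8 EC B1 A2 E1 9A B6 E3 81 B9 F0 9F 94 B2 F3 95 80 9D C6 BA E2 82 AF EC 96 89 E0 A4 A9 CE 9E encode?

11

Byte at offset 0: 0xE5 = 11100101 → 3-byte char (#1). Advance 3.
Byte at offset 3: 0xEC = 11101100 → 3-byte char (#2). Advance 3.
Byte at offset 6: 0xE1 = 11100001 → 3-byte char (#3). Advance 3.
Byte at offset 9: 0xE3 = 11100011 → 3-byte char (#4). Advance 3.
Byte at offset 12: 0xF0 = 11110000 → 4-byte char (#5). Advance 4.
Byte at offset 16: 0xF3 = 11110011 → 4-byte char (#6). Advance 4.
Byte at offset 20: 0xC6 = 11000110 → 2-byte char (#7). Advance 2.
Byte at offset 22: 0xE2 = 11100010 → 3-byte char (#8). Advance 3.
Byte at offset 25: 0xEC = 11101100 → 3-byte char (#9). Advance 3.
Byte at offset 28: 0xE0 = 11100000 → 3-byte char (#10). Advance 3.
Byte at offset 31: 0xCE = 11001110 → 2-byte char (#11). Advance 2.
Reached end at offset 33 after 11 code points.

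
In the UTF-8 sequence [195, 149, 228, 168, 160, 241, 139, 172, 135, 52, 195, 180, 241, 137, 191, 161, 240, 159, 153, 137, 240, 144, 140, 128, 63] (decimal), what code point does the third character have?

Offset 0: leading byte 0xC3 = 11000011 → 2-byte char #1 = C3 95.
Offset 2: leading byte 0xE4 = 11100100 → 3-byte char #2 = E4 A8 A0.
Offset 5: leading byte 0xF1 = 11110001 → 4-byte char #3 = F1 8B AC 87.
Leading byte 0xF1 = 11110001 matches 11110xxx → 4-byte sequence.
Byte 1: 0xF1 = 11110001, payload 001 (3 bits).
Byte 2: 0x8B = 10001011 (10xxxxxx ✓), payload 001011.
Byte 3: 0xAC = 10101100 (10xxxxxx ✓), payload 101100.
Byte 4: 0x87 = 10000111 (10xxxxxx ✓), payload 000111.
Concatenate: 001001011101100000111 = 0x4BB07 (21 bits → U+4BB07).

U+4BB07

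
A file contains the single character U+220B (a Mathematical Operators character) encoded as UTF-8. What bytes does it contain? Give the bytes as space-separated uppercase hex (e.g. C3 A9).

U+220B = 0x220B = 8715 decimal. In range U+0800–U+FFFF → 3-byte form: 1110xxxx 10xxxxxx 10xxxxxx.
Binary (16 bits): 0010001000001011.
Split 4+6+6: 0010 | 001000 | 001011.
Byte 1: 11100010 = 0xE2.
Byte 2: 10001000 = 0x88.
Byte 3: 10001011 = 0x8B.

E2 88 8B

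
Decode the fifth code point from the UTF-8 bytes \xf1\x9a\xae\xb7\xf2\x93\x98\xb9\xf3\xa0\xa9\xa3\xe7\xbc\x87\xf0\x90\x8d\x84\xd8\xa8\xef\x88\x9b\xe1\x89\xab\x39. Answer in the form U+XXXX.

Offset 0: leading byte 0xF1 = 11110001 → 4-byte char #1 = F1 9A AE B7.
Offset 4: leading byte 0xF2 = 11110010 → 4-byte char #2 = F2 93 98 B9.
Offset 8: leading byte 0xF3 = 11110011 → 4-byte char #3 = F3 A0 A9 A3.
Offset 12: leading byte 0xE7 = 11100111 → 3-byte char #4 = E7 BC 87.
Offset 15: leading byte 0xF0 = 11110000 → 4-byte char #5 = F0 90 8D 84.
Leading byte 0xF0 = 11110000 matches 11110xxx → 4-byte sequence.
Byte 1: 0xF0 = 11110000, payload 000 (3 bits).
Byte 2: 0x90 = 10010000 (10xxxxxx ✓), payload 010000.
Byte 3: 0x8D = 10001101 (10xxxxxx ✓), payload 001101.
Byte 4: 0x84 = 10000100 (10xxxxxx ✓), payload 000100.
Concatenate: 000010000001101000100 = 0x10344 (21 bits → U+10344).

U+10344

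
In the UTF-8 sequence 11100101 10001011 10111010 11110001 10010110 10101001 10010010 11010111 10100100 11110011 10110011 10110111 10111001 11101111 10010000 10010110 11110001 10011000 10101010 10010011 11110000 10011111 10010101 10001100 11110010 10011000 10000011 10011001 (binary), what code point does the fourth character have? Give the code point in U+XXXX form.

Offset 0: leading byte 0xE5 = 11100101 → 3-byte char #1 = E5 8B BA.
Offset 3: leading byte 0xF1 = 11110001 → 4-byte char #2 = F1 96 A9 92.
Offset 7: leading byte 0xD7 = 11010111 → 2-byte char #3 = D7 A4.
Offset 9: leading byte 0xF3 = 11110011 → 4-byte char #4 = F3 B3 B7 B9.
Leading byte 0xF3 = 11110011 matches 11110xxx → 4-byte sequence.
Byte 1: 0xF3 = 11110011, payload 011 (3 bits).
Byte 2: 0xB3 = 10110011 (10xxxxxx ✓), payload 110011.
Byte 3: 0xB7 = 10110111 (10xxxxxx ✓), payload 110111.
Byte 4: 0xB9 = 10111001 (10xxxxxx ✓), payload 111001.
Concatenate: 011110011110111111001 = 0xF3DF9 (21 bits → U+F3DF9).

U+F3DF9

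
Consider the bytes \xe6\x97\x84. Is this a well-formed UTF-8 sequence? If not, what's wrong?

valid

Leading byte 0xE6 = 11100110 → 3-byte form.
Continuation bytes 0x97=10010111, 0x84=10000100 all match 10xxxxxx.
Decoded value 0x65C4 is ≥ 0x800 (shortest form) and not a surrogate.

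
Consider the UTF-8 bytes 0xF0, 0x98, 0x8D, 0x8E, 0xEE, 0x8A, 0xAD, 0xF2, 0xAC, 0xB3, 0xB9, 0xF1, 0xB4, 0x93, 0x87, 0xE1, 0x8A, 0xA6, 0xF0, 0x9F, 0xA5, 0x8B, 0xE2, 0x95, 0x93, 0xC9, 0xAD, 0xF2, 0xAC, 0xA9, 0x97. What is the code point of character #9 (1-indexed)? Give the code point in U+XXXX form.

Offset 0: leading byte 0xF0 = 11110000 → 4-byte char #1 = F0 98 8D 8E.
Offset 4: leading byte 0xEE = 11101110 → 3-byte char #2 = EE 8A AD.
Offset 7: leading byte 0xF2 = 11110010 → 4-byte char #3 = F2 AC B3 B9.
Offset 11: leading byte 0xF1 = 11110001 → 4-byte char #4 = F1 B4 93 87.
Offset 15: leading byte 0xE1 = 11100001 → 3-byte char #5 = E1 8A A6.
Offset 18: leading byte 0xF0 = 11110000 → 4-byte char #6 = F0 9F A5 8B.
Offset 22: leading byte 0xE2 = 11100010 → 3-byte char #7 = E2 95 93.
Offset 25: leading byte 0xC9 = 11001001 → 2-byte char #8 = C9 AD.
Offset 27: leading byte 0xF2 = 11110010 → 4-byte char #9 = F2 AC A9 97.
Leading byte 0xF2 = 11110010 matches 11110xxx → 4-byte sequence.
Byte 1: 0xF2 = 11110010, payload 010 (3 bits).
Byte 2: 0xAC = 10101100 (10xxxxxx ✓), payload 101100.
Byte 3: 0xA9 = 10101001 (10xxxxxx ✓), payload 101001.
Byte 4: 0x97 = 10010111 (10xxxxxx ✓), payload 010111.
Concatenate: 010101100101001010111 = 0xACA57 (21 bits → U+ACA57).

U+ACA57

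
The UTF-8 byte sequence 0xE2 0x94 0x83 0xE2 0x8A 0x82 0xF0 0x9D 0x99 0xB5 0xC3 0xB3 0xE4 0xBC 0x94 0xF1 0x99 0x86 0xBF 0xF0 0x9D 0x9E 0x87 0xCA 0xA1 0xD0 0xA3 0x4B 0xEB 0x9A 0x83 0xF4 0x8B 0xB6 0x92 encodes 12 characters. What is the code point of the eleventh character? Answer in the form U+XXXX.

U+B683

Offset 0: leading byte 0xE2 = 11100010 → 3-byte char #1 = E2 94 83.
Offset 3: leading byte 0xE2 = 11100010 → 3-byte char #2 = E2 8A 82.
Offset 6: leading byte 0xF0 = 11110000 → 4-byte char #3 = F0 9D 99 B5.
Offset 10: leading byte 0xC3 = 11000011 → 2-byte char #4 = C3 B3.
Offset 12: leading byte 0xE4 = 11100100 → 3-byte char #5 = E4 BC 94.
Offset 15: leading byte 0xF1 = 11110001 → 4-byte char #6 = F1 99 86 BF.
Offset 19: leading byte 0xF0 = 11110000 → 4-byte char #7 = F0 9D 9E 87.
Offset 23: leading byte 0xCA = 11001010 → 2-byte char #8 = CA A1.
Offset 25: leading byte 0xD0 = 11010000 → 2-byte char #9 = D0 A3.
Offset 27: leading byte 0x4B = 01001011 → 1-byte char #10 = 4B.
Offset 28: leading byte 0xEB = 11101011 → 3-byte char #11 = EB 9A 83.
Leading byte 0xEB = 11101011 matches 1110xxxx → 3-byte sequence.
Byte 1: 0xEB = 11101011, payload 1011 (4 bits).
Byte 2: 0x9A = 10011010 (10xxxxxx ✓), payload 011010.
Byte 3: 0x83 = 10000011 (10xxxxxx ✓), payload 000011.
Concatenate: 1011011010000011 = 0xB683 (16 bits → U+B683).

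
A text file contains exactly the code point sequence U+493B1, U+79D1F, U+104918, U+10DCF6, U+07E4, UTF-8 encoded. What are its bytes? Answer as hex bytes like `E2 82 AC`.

U+493B1: 4-byte form → F1 89 8E B1.
U+79D1F: 4-byte form → F1 B9 B4 9F.
U+104918: 4-byte form → F4 84 A4 98.
U+10DCF6: 4-byte form → F4 8D B3 B6.
U+07E4: 2-byte form → DF A4.
Concatenated (18 bytes): F1 89 8E B1 F1 B9 B4 9F F4 84 A4 98 F4 8D B3 B6 DF A4.

F1 89 8E B1 F1 B9 B4 9F F4 84 A4 98 F4 8D B3 B6 DF A4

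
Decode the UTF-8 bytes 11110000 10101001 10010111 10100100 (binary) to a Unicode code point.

U+295E4

Leading byte 0xF0 = 11110000 matches 11110xxx → 4-byte sequence.
Byte 1: 0xF0 = 11110000, payload 000 (3 bits).
Byte 2: 0xA9 = 10101001 (10xxxxxx ✓), payload 101001.
Byte 3: 0x97 = 10010111 (10xxxxxx ✓), payload 010111.
Byte 4: 0xA4 = 10100100 (10xxxxxx ✓), payload 100100.
Concatenate: 000101001010111100100 = 0x295E4 (21 bits → U+295E4).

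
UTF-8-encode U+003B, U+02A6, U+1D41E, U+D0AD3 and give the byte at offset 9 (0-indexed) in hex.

0xAB

U+003B → 1-byte form 3B at offsets 0–0.
U+02A6 → 2-byte form CA A6 at offsets 1–2.
U+1D41E → 4-byte form F0 9D 90 9E at offsets 3–6.
U+D0AD3 → 4-byte form F3 90 AB 93 at offsets 7–10.
Offset 9 falls in char 4's range; it's byte 3 of F3 90 AB 93 = 0xAB.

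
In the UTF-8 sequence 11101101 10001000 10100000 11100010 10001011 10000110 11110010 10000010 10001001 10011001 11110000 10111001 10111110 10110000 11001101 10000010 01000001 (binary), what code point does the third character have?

U+82259

Offset 0: leading byte 0xED = 11101101 → 3-byte char #1 = ED 88 A0.
Offset 3: leading byte 0xE2 = 11100010 → 3-byte char #2 = E2 8B 86.
Offset 6: leading byte 0xF2 = 11110010 → 4-byte char #3 = F2 82 89 99.
Leading byte 0xF2 = 11110010 matches 11110xxx → 4-byte sequence.
Byte 1: 0xF2 = 11110010, payload 010 (3 bits).
Byte 2: 0x82 = 10000010 (10xxxxxx ✓), payload 000010.
Byte 3: 0x89 = 10001001 (10xxxxxx ✓), payload 001001.
Byte 4: 0x99 = 10011001 (10xxxxxx ✓), payload 011001.
Concatenate: 010000010001001011001 = 0x82259 (21 bits → U+82259).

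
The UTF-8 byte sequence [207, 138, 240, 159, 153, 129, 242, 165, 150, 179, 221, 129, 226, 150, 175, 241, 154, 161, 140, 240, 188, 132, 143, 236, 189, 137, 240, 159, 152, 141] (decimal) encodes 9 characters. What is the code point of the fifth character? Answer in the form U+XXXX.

Offset 0: leading byte 0xCF = 11001111 → 2-byte char #1 = CF 8A.
Offset 2: leading byte 0xF0 = 11110000 → 4-byte char #2 = F0 9F 99 81.
Offset 6: leading byte 0xF2 = 11110010 → 4-byte char #3 = F2 A5 96 B3.
Offset 10: leading byte 0xDD = 11011101 → 2-byte char #4 = DD 81.
Offset 12: leading byte 0xE2 = 11100010 → 3-byte char #5 = E2 96 AF.
Leading byte 0xE2 = 11100010 matches 1110xxxx → 3-byte sequence.
Byte 1: 0xE2 = 11100010, payload 0010 (4 bits).
Byte 2: 0x96 = 10010110 (10xxxxxx ✓), payload 010110.
Byte 3: 0xAF = 10101111 (10xxxxxx ✓), payload 101111.
Concatenate: 0010010110101111 = 0x25AF (16 bits → U+25AF).

U+25AF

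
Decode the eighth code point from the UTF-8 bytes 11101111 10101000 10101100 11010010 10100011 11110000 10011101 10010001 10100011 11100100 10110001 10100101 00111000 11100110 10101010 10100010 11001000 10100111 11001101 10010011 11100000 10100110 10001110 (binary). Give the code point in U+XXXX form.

Offset 0: leading byte 0xEF = 11101111 → 3-byte char #1 = EF A8 AC.
Offset 3: leading byte 0xD2 = 11010010 → 2-byte char #2 = D2 A3.
Offset 5: leading byte 0xF0 = 11110000 → 4-byte char #3 = F0 9D 91 A3.
Offset 9: leading byte 0xE4 = 11100100 → 3-byte char #4 = E4 B1 A5.
Offset 12: leading byte 0x38 = 00111000 → 1-byte char #5 = 38.
Offset 13: leading byte 0xE6 = 11100110 → 3-byte char #6 = E6 AA A2.
Offset 16: leading byte 0xC8 = 11001000 → 2-byte char #7 = C8 A7.
Offset 18: leading byte 0xCD = 11001101 → 2-byte char #8 = CD 93.
Leading byte 0xCD = 11001101 matches 110xxxxx → 2-byte sequence.
Byte 1: 0xCD = 11001101, payload 01101 (5 bits).
Byte 2: 0x93 = 10010011 (10xxxxxx ✓), payload 010011.
Concatenate: 01101010011 = 0x353 (11 bits → U+0353).

U+0353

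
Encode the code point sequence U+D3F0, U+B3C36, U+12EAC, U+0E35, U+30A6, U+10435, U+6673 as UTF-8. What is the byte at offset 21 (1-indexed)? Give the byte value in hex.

1-indexed offset 21 is 0-indexed offset 20.
U+D3F0 → 3-byte form ED 8F B0 at offsets 0–2.
U+B3C36 → 4-byte form F2 B3 B0 B6 at offsets 3–6.
U+12EAC → 4-byte form F0 92 BA AC at offsets 7–10.
U+0E35 → 3-byte form E0 B8 B5 at offsets 11–13.
U+30A6 → 3-byte form E3 82 A6 at offsets 14–16.
U+10435 → 4-byte form F0 90 90 B5 at offsets 17–20.
Offset 20 falls in char 6's range; it's byte 4 of F0 90 90 B5 = 0xB5.

0xB5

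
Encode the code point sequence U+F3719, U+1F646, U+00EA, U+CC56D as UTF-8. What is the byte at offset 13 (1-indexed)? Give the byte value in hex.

1-indexed offset 13 is 0-indexed offset 12.
U+F3719 → 4-byte form F3 B3 9C 99 at offsets 0–3.
U+1F646 → 4-byte form F0 9F 99 86 at offsets 4–7.
U+00EA → 2-byte form C3 AA at offsets 8–9.
U+CC56D → 4-byte form F3 8C 95 AD at offsets 10–13.
Offset 12 falls in char 4's range; it's byte 3 of F3 8C 95 AD = 0x95.

0x95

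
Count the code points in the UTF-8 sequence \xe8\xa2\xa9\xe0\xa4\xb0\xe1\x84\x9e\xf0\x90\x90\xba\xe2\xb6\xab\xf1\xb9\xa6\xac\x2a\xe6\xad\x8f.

8

Byte at offset 0: 0xE8 = 11101000 → 3-byte char (#1). Advance 3.
Byte at offset 3: 0xE0 = 11100000 → 3-byte char (#2). Advance 3.
Byte at offset 6: 0xE1 = 11100001 → 3-byte char (#3). Advance 3.
Byte at offset 9: 0xF0 = 11110000 → 4-byte char (#4). Advance 4.
Byte at offset 13: 0xE2 = 11100010 → 3-byte char (#5). Advance 3.
Byte at offset 16: 0xF1 = 11110001 → 4-byte char (#6). Advance 4.
Byte at offset 20: 0x2A = 00101010 → 1-byte char (#7). Advance 1.
Byte at offset 21: 0xE6 = 11100110 → 3-byte char (#8). Advance 3.
Reached end at offset 24 after 8 code points.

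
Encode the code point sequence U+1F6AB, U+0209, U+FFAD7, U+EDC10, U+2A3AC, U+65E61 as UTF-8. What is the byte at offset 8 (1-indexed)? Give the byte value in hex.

0xBF

1-indexed offset 8 is 0-indexed offset 7.
U+1F6AB → 4-byte form F0 9F 9A AB at offsets 0–3.
U+0209 → 2-byte form C8 89 at offsets 4–5.
U+FFAD7 → 4-byte form F3 BF AB 97 at offsets 6–9.
Offset 7 falls in char 3's range; it's byte 2 of F3 BF AB 97 = 0xBF.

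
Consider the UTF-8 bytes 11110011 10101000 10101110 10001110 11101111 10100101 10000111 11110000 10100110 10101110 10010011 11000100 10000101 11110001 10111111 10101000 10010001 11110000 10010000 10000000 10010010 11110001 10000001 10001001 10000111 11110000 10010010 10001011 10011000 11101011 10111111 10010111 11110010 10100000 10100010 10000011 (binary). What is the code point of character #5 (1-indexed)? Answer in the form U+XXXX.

Offset 0: leading byte 0xF3 = 11110011 → 4-byte char #1 = F3 A8 AE 8E.
Offset 4: leading byte 0xEF = 11101111 → 3-byte char #2 = EF A5 87.
Offset 7: leading byte 0xF0 = 11110000 → 4-byte char #3 = F0 A6 AE 93.
Offset 11: leading byte 0xC4 = 11000100 → 2-byte char #4 = C4 85.
Offset 13: leading byte 0xF1 = 11110001 → 4-byte char #5 = F1 BF A8 91.
Leading byte 0xF1 = 11110001 matches 11110xxx → 4-byte sequence.
Byte 1: 0xF1 = 11110001, payload 001 (3 bits).
Byte 2: 0xBF = 10111111 (10xxxxxx ✓), payload 111111.
Byte 3: 0xA8 = 10101000 (10xxxxxx ✓), payload 101000.
Byte 4: 0x91 = 10010001 (10xxxxxx ✓), payload 010001.
Concatenate: 001111111101000010001 = 0x7FA11 (21 bits → U+7FA11).

U+7FA11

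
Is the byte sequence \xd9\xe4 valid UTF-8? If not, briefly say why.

invalid (non-continuation byte where continuation expected)

Leading byte 0xD9 = 11011001 → 2-byte form.
Byte 2 is 0xE4 = 11100100, which is not 10xxxxxx — expected a continuation byte.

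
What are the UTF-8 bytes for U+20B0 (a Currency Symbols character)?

E2 82 B0

U+20B0 = 0x20B0 = 8368 decimal. In range U+0800–U+FFFF → 3-byte form: 1110xxxx 10xxxxxx 10xxxxxx.
Binary (16 bits): 0010000010110000.
Split 4+6+6: 0010 | 000010 | 110000.
Byte 1: 11100010 = 0xE2.
Byte 2: 10000010 = 0x82.
Byte 3: 10110000 = 0xB0.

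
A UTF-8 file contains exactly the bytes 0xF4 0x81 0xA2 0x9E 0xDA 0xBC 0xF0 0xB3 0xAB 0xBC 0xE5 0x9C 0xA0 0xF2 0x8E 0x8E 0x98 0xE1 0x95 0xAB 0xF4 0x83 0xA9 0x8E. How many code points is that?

7

Byte at offset 0: 0xF4 = 11110100 → 4-byte char (#1). Advance 4.
Byte at offset 4: 0xDA = 11011010 → 2-byte char (#2). Advance 2.
Byte at offset 6: 0xF0 = 11110000 → 4-byte char (#3). Advance 4.
Byte at offset 10: 0xE5 = 11100101 → 3-byte char (#4). Advance 3.
Byte at offset 13: 0xF2 = 11110010 → 4-byte char (#5). Advance 4.
Byte at offset 17: 0xE1 = 11100001 → 3-byte char (#6). Advance 3.
Byte at offset 20: 0xF4 = 11110100 → 4-byte char (#7). Advance 4.
Reached end at offset 24 after 7 code points.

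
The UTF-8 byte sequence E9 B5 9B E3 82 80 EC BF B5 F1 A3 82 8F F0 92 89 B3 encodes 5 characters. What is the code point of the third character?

U+CFF5

Offset 0: leading byte 0xE9 = 11101001 → 3-byte char #1 = E9 B5 9B.
Offset 3: leading byte 0xE3 = 11100011 → 3-byte char #2 = E3 82 80.
Offset 6: leading byte 0xEC = 11101100 → 3-byte char #3 = EC BF B5.
Leading byte 0xEC = 11101100 matches 1110xxxx → 3-byte sequence.
Byte 1: 0xEC = 11101100, payload 1100 (4 bits).
Byte 2: 0xBF = 10111111 (10xxxxxx ✓), payload 111111.
Byte 3: 0xB5 = 10110101 (10xxxxxx ✓), payload 110101.
Concatenate: 1100111111110101 = 0xCFF5 (16 bits → U+CFF5).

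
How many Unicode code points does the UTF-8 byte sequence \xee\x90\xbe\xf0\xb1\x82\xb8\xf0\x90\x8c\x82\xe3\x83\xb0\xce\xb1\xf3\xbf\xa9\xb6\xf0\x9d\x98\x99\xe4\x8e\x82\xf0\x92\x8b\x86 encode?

Byte at offset 0: 0xEE = 11101110 → 3-byte char (#1). Advance 3.
Byte at offset 3: 0xF0 = 11110000 → 4-byte char (#2). Advance 4.
Byte at offset 7: 0xF0 = 11110000 → 4-byte char (#3). Advance 4.
Byte at offset 11: 0xE3 = 11100011 → 3-byte char (#4). Advance 3.
Byte at offset 14: 0xCE = 11001110 → 2-byte char (#5). Advance 2.
Byte at offset 16: 0xF3 = 11110011 → 4-byte char (#6). Advance 4.
Byte at offset 20: 0xF0 = 11110000 → 4-byte char (#7). Advance 4.
Byte at offset 24: 0xE4 = 11100100 → 3-byte char (#8). Advance 3.
Byte at offset 27: 0xF0 = 11110000 → 4-byte char (#9). Advance 4.
Reached end at offset 31 after 9 code points.

9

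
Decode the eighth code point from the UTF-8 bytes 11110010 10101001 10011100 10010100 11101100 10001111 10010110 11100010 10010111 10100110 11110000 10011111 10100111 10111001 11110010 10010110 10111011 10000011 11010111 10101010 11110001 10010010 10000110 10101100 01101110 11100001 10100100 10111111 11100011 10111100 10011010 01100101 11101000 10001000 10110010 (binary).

Offset 0: leading byte 0xF2 = 11110010 → 4-byte char #1 = F2 A9 9C 94.
Offset 4: leading byte 0xEC = 11101100 → 3-byte char #2 = EC 8F 96.
Offset 7: leading byte 0xE2 = 11100010 → 3-byte char #3 = E2 97 A6.
Offset 10: leading byte 0xF0 = 11110000 → 4-byte char #4 = F0 9F A7 B9.
Offset 14: leading byte 0xF2 = 11110010 → 4-byte char #5 = F2 96 BB 83.
Offset 18: leading byte 0xD7 = 11010111 → 2-byte char #6 = D7 AA.
Offset 20: leading byte 0xF1 = 11110001 → 4-byte char #7 = F1 92 86 AC.
Offset 24: leading byte 0x6E = 01101110 → 1-byte char #8 = 6E.
Leading byte 0x6E = 01101110 matches 0xxxxxxx → 1-byte sequence.
Byte 1: 0x6E = 01101110, payload 1101110 (7 bits).
Concatenate: 1101110 = 0x6E (7 bits → U+006E).

U+006E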